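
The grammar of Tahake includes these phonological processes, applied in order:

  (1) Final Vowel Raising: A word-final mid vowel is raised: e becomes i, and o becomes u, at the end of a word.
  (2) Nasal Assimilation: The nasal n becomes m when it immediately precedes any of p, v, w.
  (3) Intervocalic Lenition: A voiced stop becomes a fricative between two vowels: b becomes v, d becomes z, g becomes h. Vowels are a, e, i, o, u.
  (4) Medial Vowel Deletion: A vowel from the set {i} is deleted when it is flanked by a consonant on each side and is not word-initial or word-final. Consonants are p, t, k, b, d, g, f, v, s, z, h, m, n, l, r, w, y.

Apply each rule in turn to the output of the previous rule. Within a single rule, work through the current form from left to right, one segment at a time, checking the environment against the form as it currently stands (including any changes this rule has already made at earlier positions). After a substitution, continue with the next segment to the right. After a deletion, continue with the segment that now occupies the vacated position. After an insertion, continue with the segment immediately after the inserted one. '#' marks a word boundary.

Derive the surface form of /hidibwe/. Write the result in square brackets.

(1) Final Vowel Raising: [hidibwe] → [hidibwi]
(2) Nasal Assimilation: no change — [hidibwi]
(3) Intervocalic Lenition: [hidibwi] → [hizibwi]
(4) Medial Vowel Deletion: [hizibwi] → [hzbwi]

[hzbwi]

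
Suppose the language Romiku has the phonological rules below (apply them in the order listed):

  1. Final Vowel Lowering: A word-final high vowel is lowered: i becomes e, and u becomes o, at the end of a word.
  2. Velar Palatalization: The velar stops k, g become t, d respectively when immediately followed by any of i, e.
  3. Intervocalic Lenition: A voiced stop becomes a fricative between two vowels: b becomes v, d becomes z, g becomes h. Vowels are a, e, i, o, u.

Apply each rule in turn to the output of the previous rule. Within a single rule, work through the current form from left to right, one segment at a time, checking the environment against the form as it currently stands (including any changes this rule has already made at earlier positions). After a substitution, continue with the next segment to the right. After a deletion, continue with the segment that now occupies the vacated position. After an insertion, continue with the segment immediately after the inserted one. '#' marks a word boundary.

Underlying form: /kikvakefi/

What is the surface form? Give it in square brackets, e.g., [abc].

1 Final Vowel Lowering: [kikvakefi] → [kikvakefe]
2 Velar Palatalization: [kikvakefe] → [tikvatefe]
3 Intervocalic Lenition: no change — [tikvatefe]

[tikvatefe]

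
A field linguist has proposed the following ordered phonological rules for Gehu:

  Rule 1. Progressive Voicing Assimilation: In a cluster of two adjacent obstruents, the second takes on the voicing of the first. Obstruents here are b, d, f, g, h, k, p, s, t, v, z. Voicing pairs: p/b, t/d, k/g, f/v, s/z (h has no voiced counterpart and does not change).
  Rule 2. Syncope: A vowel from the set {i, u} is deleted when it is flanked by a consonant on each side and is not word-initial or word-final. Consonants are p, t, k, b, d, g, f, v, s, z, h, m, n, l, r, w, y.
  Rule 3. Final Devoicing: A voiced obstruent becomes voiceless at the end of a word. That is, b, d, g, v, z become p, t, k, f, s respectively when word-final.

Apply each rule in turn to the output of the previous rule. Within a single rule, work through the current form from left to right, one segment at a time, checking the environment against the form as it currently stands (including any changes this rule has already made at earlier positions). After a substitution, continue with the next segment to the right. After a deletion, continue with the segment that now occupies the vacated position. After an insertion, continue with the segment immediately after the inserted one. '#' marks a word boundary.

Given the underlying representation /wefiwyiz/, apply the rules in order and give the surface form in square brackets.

[wefwys]

Rule 1 Progressive Voicing Assimilation: no change — [wefiwyiz]
Rule 2 Syncope: [wefiwyiz] → [wefwyz]
Rule 3 Final Devoicing: [wefwyz] → [wefwys]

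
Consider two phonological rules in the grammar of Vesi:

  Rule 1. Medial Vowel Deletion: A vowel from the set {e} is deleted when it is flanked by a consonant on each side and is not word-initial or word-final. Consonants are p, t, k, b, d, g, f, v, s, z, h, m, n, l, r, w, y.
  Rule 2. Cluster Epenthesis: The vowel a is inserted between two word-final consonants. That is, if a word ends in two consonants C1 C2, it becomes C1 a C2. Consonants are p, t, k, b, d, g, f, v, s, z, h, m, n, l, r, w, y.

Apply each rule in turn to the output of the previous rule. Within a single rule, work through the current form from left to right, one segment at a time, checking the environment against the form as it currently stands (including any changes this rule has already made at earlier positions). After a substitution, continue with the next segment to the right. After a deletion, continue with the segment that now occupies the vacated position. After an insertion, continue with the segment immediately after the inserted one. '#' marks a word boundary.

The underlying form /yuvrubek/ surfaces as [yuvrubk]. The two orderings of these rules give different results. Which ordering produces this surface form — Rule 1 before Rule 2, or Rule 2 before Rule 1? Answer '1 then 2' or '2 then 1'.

Order 1 then 2:
  1 Medial Vowel Deletion: [yuvrubek] → [yuvrubk]
  2 Cluster Epenthesis: [yuvrubk] → [yuvrubak]
  result: [yuvrubak]
Order 2 then 1:
  2 Cluster Epenthesis: no change — [yuvrubek]
  1 Medial Vowel Deletion: [yuvrubek] → [yuvrubk]
  result: [yuvrubk]

2 then 1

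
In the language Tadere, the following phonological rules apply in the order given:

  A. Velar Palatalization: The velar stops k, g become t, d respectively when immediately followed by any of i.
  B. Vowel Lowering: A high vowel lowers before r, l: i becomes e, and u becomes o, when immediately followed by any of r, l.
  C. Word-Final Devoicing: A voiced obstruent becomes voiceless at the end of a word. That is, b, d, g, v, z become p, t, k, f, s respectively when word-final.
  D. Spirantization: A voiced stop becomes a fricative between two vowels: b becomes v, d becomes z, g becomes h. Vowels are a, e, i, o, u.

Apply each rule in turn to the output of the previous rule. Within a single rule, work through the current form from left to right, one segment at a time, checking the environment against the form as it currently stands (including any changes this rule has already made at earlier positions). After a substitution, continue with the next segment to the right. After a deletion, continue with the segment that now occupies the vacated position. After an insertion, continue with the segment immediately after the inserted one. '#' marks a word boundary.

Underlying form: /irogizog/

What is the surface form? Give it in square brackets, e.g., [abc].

[erozizok]

A Velar Palatalization: [irogizog] → [irodizog]
B Vowel Lowering: [irodizog] → [erodizog]
C Word-Final Devoicing: [erodizog] → [erodizok]
D Spirantization: [erodizok] → [erozizok]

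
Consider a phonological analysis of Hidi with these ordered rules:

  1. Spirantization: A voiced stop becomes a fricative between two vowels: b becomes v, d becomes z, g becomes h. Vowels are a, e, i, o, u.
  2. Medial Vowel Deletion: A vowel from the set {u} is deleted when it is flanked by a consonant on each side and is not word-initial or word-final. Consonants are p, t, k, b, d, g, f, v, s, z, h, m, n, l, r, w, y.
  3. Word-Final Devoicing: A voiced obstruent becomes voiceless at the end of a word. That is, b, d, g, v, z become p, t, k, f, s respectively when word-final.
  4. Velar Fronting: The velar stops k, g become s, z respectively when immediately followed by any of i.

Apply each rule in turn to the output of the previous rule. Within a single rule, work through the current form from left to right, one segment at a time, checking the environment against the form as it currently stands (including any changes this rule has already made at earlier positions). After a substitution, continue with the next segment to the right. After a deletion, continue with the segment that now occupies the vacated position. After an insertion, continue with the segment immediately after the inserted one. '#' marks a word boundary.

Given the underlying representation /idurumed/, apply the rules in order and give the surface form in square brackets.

[izrmet]

1 Spirantization: [idurumed] → [izurumed]
2 Medial Vowel Deletion: [izurumed] → [izrmed]
3 Word-Final Devoicing: [izrmed] → [izrmet]
4 Velar Fronting: no change — [izrmet]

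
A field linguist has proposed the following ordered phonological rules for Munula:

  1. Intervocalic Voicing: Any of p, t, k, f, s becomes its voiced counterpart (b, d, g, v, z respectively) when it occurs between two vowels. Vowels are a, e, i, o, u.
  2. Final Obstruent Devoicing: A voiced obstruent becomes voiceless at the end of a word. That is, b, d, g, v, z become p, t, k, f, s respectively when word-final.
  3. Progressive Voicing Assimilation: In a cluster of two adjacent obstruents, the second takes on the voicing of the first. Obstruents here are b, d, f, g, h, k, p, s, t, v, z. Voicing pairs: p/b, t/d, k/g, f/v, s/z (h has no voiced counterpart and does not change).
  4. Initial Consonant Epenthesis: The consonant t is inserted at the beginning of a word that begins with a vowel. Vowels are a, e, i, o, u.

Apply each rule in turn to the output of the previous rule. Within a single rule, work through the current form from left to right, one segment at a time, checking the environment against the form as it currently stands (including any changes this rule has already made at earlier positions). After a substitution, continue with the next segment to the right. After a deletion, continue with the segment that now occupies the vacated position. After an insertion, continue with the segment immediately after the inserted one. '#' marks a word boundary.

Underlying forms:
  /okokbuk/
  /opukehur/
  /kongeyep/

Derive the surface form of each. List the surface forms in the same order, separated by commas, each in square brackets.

[togokpuk], [tobugehur], [kongeyep]

/okokbuk/:
  1 Intervocalic Voicing: [okokbuk] → [ogokbuk]
  2 Final Obstruent Devoicing: no change — [ogokbuk]
  3 Progressive Voicing Assimilation: [ogokbuk] → [ogokpuk]
  4 Initial Consonant Epenthesis: [ogokpuk] → [togokpuk]
/opukehur/:
  1 Intervocalic Voicing: [opukehur] → [obugehur]
  2 Final Obstruent Devoicing: no change — [obugehur]
  3 Progressive Voicing Assimilation: no change — [obugehur]
  4 Initial Consonant Epenthesis: [obugehur] → [tobugehur]
/kongeyep/:
  1 Intervocalic Voicing: no change — [kongeyep]
  2 Final Obstruent Devoicing: no change — [kongeyep]
  3 Progressive Voicing Assimilation: no change — [kongeyep]
  4 Initial Consonant Epenthesis: no change — [kongeyep]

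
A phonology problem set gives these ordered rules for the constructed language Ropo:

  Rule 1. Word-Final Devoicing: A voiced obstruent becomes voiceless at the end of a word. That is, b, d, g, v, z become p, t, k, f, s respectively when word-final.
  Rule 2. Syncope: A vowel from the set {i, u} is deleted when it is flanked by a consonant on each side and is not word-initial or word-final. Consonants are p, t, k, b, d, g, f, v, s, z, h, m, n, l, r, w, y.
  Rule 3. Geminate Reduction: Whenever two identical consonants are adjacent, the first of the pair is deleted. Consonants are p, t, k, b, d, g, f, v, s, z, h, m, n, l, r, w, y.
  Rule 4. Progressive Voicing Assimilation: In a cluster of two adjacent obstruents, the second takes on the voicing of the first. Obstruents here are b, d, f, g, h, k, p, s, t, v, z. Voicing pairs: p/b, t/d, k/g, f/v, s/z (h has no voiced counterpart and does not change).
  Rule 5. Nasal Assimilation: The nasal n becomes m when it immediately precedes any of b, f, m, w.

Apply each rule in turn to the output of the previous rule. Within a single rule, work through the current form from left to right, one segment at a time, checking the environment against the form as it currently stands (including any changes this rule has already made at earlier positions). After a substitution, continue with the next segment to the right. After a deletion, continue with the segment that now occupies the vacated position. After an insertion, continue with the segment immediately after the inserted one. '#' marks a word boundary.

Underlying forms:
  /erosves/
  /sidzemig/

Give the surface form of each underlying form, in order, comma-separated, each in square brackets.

/erosves/:
  Rule 1 Word-Final Devoicing: no change — [erosves]
  Rule 2 Syncope: no change — [erosves]
  Rule 3 Geminate Reduction: no change — [erosves]
  Rule 4 Progressive Voicing Assimilation: [erosves] → [erosfes]
  Rule 5 Nasal Assimilation: no change — [erosfes]
/sidzemig/:
  Rule 1 Word-Final Devoicing: [sidzemig] → [sidzemik]
  Rule 2 Syncope: [sidzemik] → [sdzemk]
  Rule 3 Geminate Reduction: no change — [sdzemk]
  Rule 4 Progressive Voicing Assimilation: [sdzemk] → [stsemk]
  Rule 5 Nasal Assimilation: no change — [stsemk]

[erosfes], [stsemk]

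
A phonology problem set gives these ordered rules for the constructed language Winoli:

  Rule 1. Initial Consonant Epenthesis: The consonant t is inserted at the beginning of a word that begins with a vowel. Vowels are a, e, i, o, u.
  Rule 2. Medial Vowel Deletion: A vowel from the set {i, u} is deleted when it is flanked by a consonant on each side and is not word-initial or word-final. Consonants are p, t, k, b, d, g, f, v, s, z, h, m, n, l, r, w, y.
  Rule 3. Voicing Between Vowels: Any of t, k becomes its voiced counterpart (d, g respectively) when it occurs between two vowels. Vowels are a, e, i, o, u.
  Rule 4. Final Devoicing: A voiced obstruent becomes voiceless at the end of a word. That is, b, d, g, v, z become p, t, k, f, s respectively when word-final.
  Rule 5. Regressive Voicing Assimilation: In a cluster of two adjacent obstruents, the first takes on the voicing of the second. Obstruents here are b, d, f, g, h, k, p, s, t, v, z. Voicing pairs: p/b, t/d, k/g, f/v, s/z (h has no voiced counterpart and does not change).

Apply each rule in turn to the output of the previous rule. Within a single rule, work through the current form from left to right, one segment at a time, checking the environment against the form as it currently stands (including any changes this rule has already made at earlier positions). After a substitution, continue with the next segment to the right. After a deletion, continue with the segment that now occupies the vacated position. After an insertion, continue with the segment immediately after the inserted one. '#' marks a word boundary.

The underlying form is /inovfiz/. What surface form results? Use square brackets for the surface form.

[tnoffs]

Rule 1 Initial Consonant Epenthesis: [inovfiz] → [tinovfiz]
Rule 2 Medial Vowel Deletion: [tinovfiz] → [tnovfz]
Rule 3 Voicing Between Vowels: no change — [tnovfz]
Rule 4 Final Devoicing: [tnovfz] → [tnovfs]
Rule 5 Regressive Voicing Assimilation: [tnovfs] → [tnoffs]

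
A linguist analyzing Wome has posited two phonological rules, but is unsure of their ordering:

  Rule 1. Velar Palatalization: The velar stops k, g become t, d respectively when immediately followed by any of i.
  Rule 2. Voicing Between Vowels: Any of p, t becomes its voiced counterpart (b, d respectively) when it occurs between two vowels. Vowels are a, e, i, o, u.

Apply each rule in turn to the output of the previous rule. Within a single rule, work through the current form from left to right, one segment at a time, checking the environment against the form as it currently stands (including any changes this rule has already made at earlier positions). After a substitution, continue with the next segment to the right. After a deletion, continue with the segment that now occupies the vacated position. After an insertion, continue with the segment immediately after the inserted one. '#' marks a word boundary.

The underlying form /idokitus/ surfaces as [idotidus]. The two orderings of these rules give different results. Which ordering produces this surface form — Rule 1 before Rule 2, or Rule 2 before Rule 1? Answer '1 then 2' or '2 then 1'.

Order 1 then 2:
  1 Velar Palatalization: [idokitus] → [idotitus]
  2 Voicing Between Vowels: [idotitus] → [idodidus]
  result: [idodidus]
Order 2 then 1:
  2 Voicing Between Vowels: [idokitus] → [idokidus]
  1 Velar Palatalization: [idokidus] → [idotidus]
  result: [idotidus]

2 then 1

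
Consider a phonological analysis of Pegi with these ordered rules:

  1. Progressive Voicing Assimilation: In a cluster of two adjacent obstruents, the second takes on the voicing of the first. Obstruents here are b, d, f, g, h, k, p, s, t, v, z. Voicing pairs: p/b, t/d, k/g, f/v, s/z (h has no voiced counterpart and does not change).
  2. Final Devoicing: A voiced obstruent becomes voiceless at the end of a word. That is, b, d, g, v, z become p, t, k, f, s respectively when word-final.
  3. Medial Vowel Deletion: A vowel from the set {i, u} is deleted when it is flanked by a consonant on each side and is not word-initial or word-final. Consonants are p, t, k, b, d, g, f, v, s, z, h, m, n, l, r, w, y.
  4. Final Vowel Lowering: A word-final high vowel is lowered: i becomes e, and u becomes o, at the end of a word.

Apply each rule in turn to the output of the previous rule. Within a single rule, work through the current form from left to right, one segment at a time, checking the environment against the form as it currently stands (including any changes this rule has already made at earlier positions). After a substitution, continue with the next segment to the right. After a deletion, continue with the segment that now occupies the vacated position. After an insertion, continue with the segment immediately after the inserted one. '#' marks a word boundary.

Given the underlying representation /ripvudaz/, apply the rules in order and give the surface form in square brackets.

[rpfdas]

1 Progressive Voicing Assimilation: [ripvudaz] → [ripfudaz]
2 Final Devoicing: [ripfudaz] → [ripfudas]
3 Medial Vowel Deletion: [ripfudas] → [rpfdas]
4 Final Vowel Lowering: no change — [rpfdas]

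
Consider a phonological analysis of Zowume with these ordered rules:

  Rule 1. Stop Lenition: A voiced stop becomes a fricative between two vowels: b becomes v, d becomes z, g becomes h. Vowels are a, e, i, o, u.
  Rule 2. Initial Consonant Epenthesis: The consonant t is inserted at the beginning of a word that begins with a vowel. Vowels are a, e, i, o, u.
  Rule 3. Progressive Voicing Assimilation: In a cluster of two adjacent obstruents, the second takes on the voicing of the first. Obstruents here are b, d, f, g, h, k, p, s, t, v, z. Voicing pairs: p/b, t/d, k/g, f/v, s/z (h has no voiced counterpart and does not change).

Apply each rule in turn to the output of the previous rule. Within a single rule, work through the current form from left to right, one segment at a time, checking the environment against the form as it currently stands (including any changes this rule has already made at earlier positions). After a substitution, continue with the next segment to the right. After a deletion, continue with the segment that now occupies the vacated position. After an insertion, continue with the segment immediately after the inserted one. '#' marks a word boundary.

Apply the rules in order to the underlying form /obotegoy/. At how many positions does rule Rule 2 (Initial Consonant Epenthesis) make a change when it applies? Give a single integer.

Rule 1 Stop Lenition: [obotegoy] → [ovotehoy]
Rule 2 Initial Consonant Epenthesis: [ovotehoy] → [tovotehoy]
Rule 3 Progressive Voicing Assimilation: no change — [tovotehoy]
Rule Rule 2 changed 1 position(s).

1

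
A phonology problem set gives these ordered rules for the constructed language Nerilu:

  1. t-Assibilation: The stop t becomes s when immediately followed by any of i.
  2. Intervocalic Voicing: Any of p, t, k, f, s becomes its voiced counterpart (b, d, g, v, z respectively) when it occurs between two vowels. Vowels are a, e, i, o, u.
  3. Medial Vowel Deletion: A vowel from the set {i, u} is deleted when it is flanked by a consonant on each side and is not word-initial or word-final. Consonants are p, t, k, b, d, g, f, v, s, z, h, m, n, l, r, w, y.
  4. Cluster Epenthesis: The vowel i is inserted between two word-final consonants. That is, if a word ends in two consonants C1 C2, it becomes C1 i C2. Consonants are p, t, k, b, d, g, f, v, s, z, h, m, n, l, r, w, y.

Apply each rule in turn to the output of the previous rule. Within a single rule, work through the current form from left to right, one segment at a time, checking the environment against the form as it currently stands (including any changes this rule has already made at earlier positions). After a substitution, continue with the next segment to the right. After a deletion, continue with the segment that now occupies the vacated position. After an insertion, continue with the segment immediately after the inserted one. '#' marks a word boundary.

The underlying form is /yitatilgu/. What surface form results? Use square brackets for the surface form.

[ydazlgu]

1 t-Assibilation: [yitatilgu] → [yitasilgu]
2 Intervocalic Voicing: [yitasilgu] → [yidazilgu]
3 Medial Vowel Deletion: [yidazilgu] → [ydazlgu]
4 Cluster Epenthesis: no change — [ydazlgu]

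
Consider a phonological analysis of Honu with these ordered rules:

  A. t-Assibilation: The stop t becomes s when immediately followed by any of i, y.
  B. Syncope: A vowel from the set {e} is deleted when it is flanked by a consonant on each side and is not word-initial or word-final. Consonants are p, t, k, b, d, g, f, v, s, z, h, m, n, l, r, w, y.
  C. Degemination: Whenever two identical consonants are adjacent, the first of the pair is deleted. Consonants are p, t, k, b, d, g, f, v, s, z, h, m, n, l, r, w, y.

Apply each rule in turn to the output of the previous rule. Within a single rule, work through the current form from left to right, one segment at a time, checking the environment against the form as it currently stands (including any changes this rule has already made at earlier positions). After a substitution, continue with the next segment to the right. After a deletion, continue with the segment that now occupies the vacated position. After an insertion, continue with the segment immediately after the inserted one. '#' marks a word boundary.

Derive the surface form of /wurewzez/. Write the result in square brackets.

[wurwz]

A t-Assibilation: no change — [wurewzez]
B Syncope: [wurewzez] → [wurwzz]
C Degemination: [wurwzz] → [wurwz]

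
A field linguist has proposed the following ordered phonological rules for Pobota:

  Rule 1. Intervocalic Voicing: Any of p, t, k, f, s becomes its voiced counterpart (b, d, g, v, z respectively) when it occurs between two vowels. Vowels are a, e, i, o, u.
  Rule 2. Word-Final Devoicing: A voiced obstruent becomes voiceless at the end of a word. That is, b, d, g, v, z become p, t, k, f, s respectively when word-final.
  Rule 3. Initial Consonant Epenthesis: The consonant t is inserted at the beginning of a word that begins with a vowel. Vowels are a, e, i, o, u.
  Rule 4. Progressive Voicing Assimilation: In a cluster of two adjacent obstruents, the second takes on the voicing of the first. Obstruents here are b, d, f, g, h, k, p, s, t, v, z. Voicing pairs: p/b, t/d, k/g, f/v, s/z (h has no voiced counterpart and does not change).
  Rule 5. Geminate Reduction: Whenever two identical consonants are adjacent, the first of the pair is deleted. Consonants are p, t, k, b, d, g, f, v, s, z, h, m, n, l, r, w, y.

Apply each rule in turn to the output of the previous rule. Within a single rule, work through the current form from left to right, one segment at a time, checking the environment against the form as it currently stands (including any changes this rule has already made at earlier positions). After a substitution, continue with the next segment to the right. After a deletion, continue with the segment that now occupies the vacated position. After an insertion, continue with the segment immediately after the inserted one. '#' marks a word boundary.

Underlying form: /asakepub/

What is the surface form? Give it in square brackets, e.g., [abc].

Rule 1 Intervocalic Voicing: [asakepub] → [azagebub]
Rule 2 Word-Final Devoicing: [azagebub] → [azagebup]
Rule 3 Initial Consonant Epenthesis: [azagebup] → [tazagebup]
Rule 4 Progressive Voicing Assimilation: no change — [tazagebup]
Rule 5 Geminate Reduction: no change — [tazagebup]

[tazagebup]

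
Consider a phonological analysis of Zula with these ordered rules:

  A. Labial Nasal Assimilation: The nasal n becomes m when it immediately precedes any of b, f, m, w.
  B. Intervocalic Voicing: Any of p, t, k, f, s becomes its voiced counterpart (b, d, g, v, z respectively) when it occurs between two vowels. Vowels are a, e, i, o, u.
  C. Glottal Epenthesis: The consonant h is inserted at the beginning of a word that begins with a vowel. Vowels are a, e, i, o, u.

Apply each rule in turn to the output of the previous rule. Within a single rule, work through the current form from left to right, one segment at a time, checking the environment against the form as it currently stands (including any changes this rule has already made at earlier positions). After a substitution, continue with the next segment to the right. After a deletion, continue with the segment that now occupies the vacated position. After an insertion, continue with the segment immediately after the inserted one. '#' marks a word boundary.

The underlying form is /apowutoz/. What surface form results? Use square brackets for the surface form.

[habowudoz]

A Labial Nasal Assimilation: no change — [apowutoz]
B Intervocalic Voicing: [apowutoz] → [abowudoz]
C Glottal Epenthesis: [abowudoz] → [habowudoz]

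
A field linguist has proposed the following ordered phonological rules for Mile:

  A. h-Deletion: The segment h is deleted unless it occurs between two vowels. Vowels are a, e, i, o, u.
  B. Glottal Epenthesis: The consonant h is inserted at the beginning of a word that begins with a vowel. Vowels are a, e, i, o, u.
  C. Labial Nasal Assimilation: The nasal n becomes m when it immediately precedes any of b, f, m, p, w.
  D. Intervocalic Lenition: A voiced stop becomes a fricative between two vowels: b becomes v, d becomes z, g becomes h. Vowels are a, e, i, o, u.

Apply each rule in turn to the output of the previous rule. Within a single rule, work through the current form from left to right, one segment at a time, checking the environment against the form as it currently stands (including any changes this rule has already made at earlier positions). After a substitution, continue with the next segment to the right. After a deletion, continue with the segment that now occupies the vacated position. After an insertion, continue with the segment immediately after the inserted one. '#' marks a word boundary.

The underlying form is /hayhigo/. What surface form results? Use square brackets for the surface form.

[hayiho]

A h-Deletion: [hayhigo] → [ayigo]
B Glottal Epenthesis: [ayigo] → [hayigo]
C Labial Nasal Assimilation: no change — [hayigo]
D Intervocalic Lenition: [hayigo] → [hayiho]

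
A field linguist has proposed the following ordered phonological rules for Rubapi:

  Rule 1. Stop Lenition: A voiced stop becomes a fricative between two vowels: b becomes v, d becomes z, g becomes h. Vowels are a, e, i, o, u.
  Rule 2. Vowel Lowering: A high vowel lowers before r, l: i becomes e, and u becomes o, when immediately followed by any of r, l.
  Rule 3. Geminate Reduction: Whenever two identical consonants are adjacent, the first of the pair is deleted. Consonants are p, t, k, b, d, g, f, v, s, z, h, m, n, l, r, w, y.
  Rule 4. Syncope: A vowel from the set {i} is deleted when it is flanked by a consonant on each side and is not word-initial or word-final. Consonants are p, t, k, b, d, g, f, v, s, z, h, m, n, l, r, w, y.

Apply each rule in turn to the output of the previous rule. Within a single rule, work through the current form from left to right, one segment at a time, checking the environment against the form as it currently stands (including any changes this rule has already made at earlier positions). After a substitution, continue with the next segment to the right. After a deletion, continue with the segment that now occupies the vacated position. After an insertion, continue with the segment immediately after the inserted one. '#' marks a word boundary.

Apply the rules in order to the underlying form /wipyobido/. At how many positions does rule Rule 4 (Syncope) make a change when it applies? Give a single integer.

2

Rule 1 Stop Lenition: [wipyobido] → [wipyovizo]
Rule 2 Vowel Lowering: no change — [wipyovizo]
Rule 3 Geminate Reduction: no change — [wipyovizo]
Rule 4 Syncope: [wipyovizo] → [wpyovzo]
Rule Rule 4 changed 2 position(s).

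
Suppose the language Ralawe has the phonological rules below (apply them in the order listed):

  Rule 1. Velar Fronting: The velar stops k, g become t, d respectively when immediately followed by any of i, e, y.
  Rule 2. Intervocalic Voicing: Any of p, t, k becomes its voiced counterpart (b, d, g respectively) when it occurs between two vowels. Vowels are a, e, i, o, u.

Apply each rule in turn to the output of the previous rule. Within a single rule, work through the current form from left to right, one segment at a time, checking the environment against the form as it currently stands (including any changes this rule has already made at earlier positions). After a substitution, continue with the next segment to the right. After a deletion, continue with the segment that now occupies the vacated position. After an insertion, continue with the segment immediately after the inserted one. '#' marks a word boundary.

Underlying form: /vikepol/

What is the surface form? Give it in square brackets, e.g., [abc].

[videbol]

Rule 1 Velar Fronting: [vikepol] → [vitepol]
Rule 2 Intervocalic Voicing: [vitepol] → [videbol]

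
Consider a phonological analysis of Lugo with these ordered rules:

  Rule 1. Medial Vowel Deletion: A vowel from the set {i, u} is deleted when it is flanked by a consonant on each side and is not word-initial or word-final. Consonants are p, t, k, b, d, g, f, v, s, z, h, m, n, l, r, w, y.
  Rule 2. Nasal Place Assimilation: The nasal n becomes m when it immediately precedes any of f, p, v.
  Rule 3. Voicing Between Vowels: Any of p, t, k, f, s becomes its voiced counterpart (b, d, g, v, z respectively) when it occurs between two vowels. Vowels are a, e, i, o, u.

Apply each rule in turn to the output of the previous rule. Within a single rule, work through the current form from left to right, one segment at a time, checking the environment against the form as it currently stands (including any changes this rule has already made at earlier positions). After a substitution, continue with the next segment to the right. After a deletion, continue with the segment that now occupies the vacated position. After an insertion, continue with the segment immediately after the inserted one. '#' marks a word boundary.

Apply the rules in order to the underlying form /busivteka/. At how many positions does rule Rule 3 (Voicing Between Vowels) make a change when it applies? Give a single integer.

Rule 1 Medial Vowel Deletion: [busivteka] → [bsvteka]
Rule 2 Nasal Place Assimilation: no change — [bsvteka]
Rule 3 Voicing Between Vowels: [bsvteka] → [bsvtega]
Rule Rule 3 changed 1 position(s).

1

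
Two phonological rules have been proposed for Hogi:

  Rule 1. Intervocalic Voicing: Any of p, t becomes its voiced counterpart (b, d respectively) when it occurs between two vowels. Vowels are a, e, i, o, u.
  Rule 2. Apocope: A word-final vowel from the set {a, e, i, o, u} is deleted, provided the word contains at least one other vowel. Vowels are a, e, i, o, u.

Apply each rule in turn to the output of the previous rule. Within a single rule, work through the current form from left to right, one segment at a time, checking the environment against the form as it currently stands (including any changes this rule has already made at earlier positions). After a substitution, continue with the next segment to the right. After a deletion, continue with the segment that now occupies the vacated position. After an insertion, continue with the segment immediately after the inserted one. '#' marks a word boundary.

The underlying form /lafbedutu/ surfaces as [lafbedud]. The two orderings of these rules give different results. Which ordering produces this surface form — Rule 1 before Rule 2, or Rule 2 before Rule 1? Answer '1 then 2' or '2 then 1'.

1 then 2

Order 1 then 2:
  1 Intervocalic Voicing: [lafbedutu] → [lafbedudu]
  2 Apocope: [lafbedudu] → [lafbedud]
  result: [lafbedud]
Order 2 then 1:
  2 Apocope: [lafbedutu] → [lafbedut]
  1 Intervocalic Voicing: no change — [lafbedut]
  result: [lafbedut]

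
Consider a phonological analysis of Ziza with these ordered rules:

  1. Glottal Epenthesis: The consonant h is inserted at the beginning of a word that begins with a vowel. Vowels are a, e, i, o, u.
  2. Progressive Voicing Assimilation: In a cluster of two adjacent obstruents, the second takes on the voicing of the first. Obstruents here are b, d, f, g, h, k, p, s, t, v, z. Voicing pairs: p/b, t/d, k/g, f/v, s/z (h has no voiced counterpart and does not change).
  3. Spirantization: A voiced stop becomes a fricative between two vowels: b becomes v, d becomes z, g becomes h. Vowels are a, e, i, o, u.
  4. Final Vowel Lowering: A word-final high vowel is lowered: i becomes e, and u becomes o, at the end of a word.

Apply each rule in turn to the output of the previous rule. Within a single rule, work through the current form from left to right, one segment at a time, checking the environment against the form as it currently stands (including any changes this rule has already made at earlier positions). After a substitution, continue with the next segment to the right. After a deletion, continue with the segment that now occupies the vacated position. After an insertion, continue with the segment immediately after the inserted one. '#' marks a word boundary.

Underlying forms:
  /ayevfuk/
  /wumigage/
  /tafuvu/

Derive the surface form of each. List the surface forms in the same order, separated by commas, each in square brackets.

/ayevfuk/:
  1 Glottal Epenthesis: [ayevfuk] → [hayevfuk]
  2 Progressive Voicing Assimilation: [hayevfuk] → [hayevvuk]
  3 Spirantization: no change — [hayevvuk]
  4 Final Vowel Lowering: no change — [hayevvuk]
/wumigage/:
  1 Glottal Epenthesis: no change — [wumigage]
  2 Progressive Voicing Assimilation: no change — [wumigage]
  3 Spirantization: [wumigage] → [wumihahe]
  4 Final Vowel Lowering: no change — [wumihahe]
/tafuvu/:
  1 Glottal Epenthesis: no change — [tafuvu]
  2 Progressive Voicing Assimilation: no change — [tafuvu]
  3 Spirantization: no change — [tafuvu]
  4 Final Vowel Lowering: [tafuvu] → [tafuvo]

[hayevvuk], [wumihahe], [tafuvo]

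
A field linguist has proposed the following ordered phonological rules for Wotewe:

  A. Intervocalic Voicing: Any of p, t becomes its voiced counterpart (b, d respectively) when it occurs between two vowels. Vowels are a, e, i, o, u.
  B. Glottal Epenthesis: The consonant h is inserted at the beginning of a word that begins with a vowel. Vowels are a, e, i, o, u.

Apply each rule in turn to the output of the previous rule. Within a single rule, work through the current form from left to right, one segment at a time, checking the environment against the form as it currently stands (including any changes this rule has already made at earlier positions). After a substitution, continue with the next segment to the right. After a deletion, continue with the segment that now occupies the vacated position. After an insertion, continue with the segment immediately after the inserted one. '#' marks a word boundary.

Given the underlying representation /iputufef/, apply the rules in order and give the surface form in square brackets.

A Intervocalic Voicing: [iputufef] → [ibudufef]
B Glottal Epenthesis: [ibudufef] → [hibudufef]

[hibudufef]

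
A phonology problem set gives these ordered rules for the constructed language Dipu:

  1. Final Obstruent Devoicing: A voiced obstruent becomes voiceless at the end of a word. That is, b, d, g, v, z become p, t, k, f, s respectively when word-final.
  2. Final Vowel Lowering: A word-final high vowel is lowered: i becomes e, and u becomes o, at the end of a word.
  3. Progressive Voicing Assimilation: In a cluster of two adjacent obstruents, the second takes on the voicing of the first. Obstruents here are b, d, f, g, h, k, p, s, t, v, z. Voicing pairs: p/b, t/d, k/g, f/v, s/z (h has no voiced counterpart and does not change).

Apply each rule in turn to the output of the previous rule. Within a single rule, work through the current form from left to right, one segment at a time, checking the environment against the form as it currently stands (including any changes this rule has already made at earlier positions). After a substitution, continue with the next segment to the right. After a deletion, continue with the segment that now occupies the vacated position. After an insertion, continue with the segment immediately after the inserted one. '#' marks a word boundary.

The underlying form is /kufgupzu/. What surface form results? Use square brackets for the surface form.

1 Final Obstruent Devoicing: no change — [kufgupzu]
2 Final Vowel Lowering: [kufgupzu] → [kufgupzo]
3 Progressive Voicing Assimilation: [kufgupzo] → [kufkupso]

[kufkupso]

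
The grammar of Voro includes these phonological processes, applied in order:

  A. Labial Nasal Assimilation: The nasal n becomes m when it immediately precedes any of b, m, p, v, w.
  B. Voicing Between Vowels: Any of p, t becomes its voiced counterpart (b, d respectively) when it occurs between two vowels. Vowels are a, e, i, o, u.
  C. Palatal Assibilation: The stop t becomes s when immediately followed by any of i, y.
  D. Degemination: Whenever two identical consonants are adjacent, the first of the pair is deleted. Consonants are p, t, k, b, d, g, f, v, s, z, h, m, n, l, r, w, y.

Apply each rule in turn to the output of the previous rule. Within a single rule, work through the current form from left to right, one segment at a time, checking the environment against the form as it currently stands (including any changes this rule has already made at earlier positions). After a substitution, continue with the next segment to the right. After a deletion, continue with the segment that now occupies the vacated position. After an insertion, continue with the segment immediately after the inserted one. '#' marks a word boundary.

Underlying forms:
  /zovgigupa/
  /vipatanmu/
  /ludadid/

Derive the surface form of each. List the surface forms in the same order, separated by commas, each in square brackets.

[zovgiguba], [vibadamu], [ludadid]

/zovgigupa/:
  A Labial Nasal Assimilation: no change — [zovgigupa]
  B Voicing Between Vowels: [zovgigupa] → [zovgiguba]
  C Palatal Assibilation: no change — [zovgiguba]
  D Degemination: no change — [zovgiguba]
/vipatanmu/:
  A Labial Nasal Assimilation: [vipatanmu] → [vipatammu]
  B Voicing Between Vowels: [vipatammu] → [vibadammu]
  C Palatal Assibilation: no change — [vibadammu]
  D Degemination: [vibadammu] → [vibadamu]
/ludadid/:
  A Labial Nasal Assimilation: no change — [ludadid]
  B Voicing Between Vowels: no change — [ludadid]
  C Palatal Assibilation: no change — [ludadid]
  D Degemination: no change — [ludadid]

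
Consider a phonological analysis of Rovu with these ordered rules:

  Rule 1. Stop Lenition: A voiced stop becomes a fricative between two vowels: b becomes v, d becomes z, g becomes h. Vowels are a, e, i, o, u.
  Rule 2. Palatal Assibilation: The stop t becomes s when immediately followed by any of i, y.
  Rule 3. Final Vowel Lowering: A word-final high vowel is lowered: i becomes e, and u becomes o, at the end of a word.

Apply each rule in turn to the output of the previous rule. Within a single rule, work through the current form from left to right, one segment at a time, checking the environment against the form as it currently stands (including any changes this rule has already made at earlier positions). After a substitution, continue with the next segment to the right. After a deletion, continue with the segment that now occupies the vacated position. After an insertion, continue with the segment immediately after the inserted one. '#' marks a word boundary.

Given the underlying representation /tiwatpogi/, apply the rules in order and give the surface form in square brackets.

[siwatpohe]

Rule 1 Stop Lenition: [tiwatpogi] → [tiwatpohi]
Rule 2 Palatal Assibilation: [tiwatpohi] → [siwatpohi]
Rule 3 Final Vowel Lowering: [siwatpohi] → [siwatpohe]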